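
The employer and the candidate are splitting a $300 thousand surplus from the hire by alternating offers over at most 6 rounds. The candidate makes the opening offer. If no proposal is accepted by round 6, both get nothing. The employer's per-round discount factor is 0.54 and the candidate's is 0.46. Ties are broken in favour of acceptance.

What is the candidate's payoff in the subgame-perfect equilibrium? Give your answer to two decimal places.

Round 6 (the employer proposes): rejection yields 0 for the candidate; the employer offers 0 and keeps 300.
Round 5 (the candidate proposes): the employer can get 300 next round, worth 0.54 × 300 = 162 now, so the candidate offers 162, keeping 138.
Round 4 (the employer proposes): the candidate can get 138 next round, worth 0.46 × 138 = 63.48 now. The employer offers 63.48 and keeps 300 − 63.48 = 236.52.
Round 3 (the candidate proposes): the employer can get 236.52 next round, worth 0.54 × 236.52 = 127.7208 now, so the candidate offers 127.7208, keeping 172.2792.
Round 2 (the employer proposes): the candidate can get 172.2792 next round, worth 0.46 × 172.2792 = 79.248432 now; the employer offers that and keeps 220.751568.
Round 1 (the candidate proposes): the employer can get 220.751568 next round, worth 0.54 × 220.751568 = 119.20584672 now, so the candidate offers 119.20584672, keeping 180.79415328.

180.79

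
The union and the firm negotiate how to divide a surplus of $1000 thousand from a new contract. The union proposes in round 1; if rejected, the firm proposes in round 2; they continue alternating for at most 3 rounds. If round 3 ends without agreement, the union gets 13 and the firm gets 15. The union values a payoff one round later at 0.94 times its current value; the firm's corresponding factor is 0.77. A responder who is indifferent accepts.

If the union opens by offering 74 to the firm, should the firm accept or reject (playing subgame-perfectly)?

Accept

Round 3 (the union proposes): the firm gets 15 if talks fail, so the union offers 15 and keeps 985.
Round 2 (the firm proposes): the union can get 985 next round, worth 0.94 × 985 = 925.9 now, so the firm offers 925.9, keeping 74.1.
So by rejecting in round 1, the firm gets 74.1 next round, worth 0.77 × 74.1 = 57.057 now.
Offer 74 ≥ 57.057, so the firm accepts.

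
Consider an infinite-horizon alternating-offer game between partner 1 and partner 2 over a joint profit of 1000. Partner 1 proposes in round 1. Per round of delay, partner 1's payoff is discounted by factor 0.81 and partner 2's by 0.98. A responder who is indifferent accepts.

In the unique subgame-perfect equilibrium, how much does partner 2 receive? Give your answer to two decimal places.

903.01

In a stationary SPE each proposer offers the other exactly their discounted continuation value.
If partner 1 keeps x when proposing and partner 2 keeps y when proposing, then x = 1000 − 0.98y and y = 1000 − 0.81x.
Solving: x = 1000(1 − 0.98) / (1 − 0.81·0.98) = 20 / 0.2062 ≈ 96.9932.
Partner 2 gets 1000 − 96.9932 ≈ 903.0068.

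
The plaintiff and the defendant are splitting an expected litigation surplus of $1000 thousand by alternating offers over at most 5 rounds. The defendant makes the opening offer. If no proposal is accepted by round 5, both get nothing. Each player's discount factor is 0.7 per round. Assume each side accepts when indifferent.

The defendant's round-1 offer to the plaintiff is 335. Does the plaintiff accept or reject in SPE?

Accept

Work out the plaintiff's continuation value if the offer is rejected.
Round 5 (the defendant proposes): rejection yields 0 for the plaintiff; the defendant offers 0 and keeps 1000.
Round 4 (the plaintiff proposes): the defendant can get 1000 next round, worth 0.7 × 1000 = 700 now; the plaintiff offers that and keeps 300.
Round 3 (the defendant proposes): the plaintiff can get 300 next round, worth 0.7 × 300 = 210 now. The defendant offers 210 and keeps 1000 − 210 = 790.
Round 2 (the plaintiff proposes): the defendant can get 790 next round, worth 0.7 × 790 = 553 now. The plaintiff offers 553 and keeps 1000 − 553 = 447.
So by rejecting in round 1, the plaintiff gets 447 next round, worth 0.7 × 447 = 312.9 now.
Offer 335 ≥ 312.9, so the plaintiff accepts.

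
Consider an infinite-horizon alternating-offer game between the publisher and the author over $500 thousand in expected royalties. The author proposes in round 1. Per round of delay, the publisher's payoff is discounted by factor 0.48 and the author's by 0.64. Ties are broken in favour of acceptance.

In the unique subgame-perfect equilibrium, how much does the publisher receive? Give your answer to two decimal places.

When the author proposes, the publisher accepts any offer worth at least 0.48 times what the publisher would get by proposing next round; and vice versa.
This gives x = 500 − 0.48y and y = 500 − 0.64x, where x and y are each side's share when it proposes.
Hence (1 − 0.48·0.64)x = 500(1 − 0.48), i.e. 0.6928·x = 260.
x ≈ 375.2887; the publisher's share is 500 − x ≈ 124.7113.

124.71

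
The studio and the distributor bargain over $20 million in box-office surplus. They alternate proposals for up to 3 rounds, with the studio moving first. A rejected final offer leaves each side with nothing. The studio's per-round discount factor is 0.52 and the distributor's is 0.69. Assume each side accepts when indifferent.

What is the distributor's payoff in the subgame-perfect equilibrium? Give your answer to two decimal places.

6.62

Round 3 (the studio proposes): rejection yields 0 for the distributor; the studio offers 0 and keeps 20.
Round 2 (the distributor proposes): the studio can get 20 next round, worth 0.52 × 20 = 10.4 now. The distributor offers 10.4 and keeps 20 − 10.4 = 9.6.
Round 1 (the studio proposes): the distributor can get 9.6 next round, worth 0.69 × 9.6 = 6.624 now; the studio offers that and keeps 13.376.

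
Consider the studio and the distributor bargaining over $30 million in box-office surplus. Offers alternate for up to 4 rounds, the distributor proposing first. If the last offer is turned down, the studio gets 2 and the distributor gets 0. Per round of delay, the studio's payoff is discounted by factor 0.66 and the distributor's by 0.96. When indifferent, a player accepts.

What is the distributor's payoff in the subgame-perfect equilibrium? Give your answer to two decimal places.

Round 4 (the studio proposes): the distributor will accept anything ≥ 0, so the studio offers 0 and keeps 30.
Round 3 (the distributor proposes): the studio can get 30 next round, worth 0.66 × 30 = 19.8 now, so the distributor offers 19.8, keeping 10.2.
Round 2 (the studio proposes): the distributor can get 10.2 next round, worth 0.96 × 10.2 = 9.792 now. The studio offers 9.792 and keeps 30 − 9.792 = 20.208.
Round 1 (the distributor proposes): the studio can get 20.208 next round, worth 0.66 × 20.208 = 13.33728 now, so the distributor offers 13.33728, keeping 16.66272.

16.66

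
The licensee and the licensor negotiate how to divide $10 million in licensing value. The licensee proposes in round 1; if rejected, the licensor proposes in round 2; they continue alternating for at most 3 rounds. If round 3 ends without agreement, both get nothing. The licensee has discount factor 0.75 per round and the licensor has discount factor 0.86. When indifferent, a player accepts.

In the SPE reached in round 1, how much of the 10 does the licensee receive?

7.85

Round 3 (the licensee proposes): the licensor will accept anything ≥ 0, so the licensee offers 0 and keeps 10.
Round 2 (the licensor proposes): the licensee can get 10 next round, worth 0.75 × 10 = 7.5 now. The licensor offers 7.5 and keeps 10 − 7.5 = 2.5.
Round 1 (the licensee proposes): the licensor can get 2.5 next round, worth 0.86 × 2.5 = 2.15 now. The licensee offers 2.15 and keeps 10 − 2.15 = 7.85.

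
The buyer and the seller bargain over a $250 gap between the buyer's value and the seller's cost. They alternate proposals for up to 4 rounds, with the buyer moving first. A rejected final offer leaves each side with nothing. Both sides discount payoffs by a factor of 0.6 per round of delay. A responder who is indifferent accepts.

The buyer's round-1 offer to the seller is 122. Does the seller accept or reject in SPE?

Accept

Round 4 (the seller proposes): rejection yields 0 for the buyer; the seller offers 0 and keeps 250.
Round 3 (the buyer proposes): the seller can get 250 next round, worth 0.6 × 250 = 150 now. The buyer offers 150 and keeps 250 − 150 = 100.
Round 2 (the seller proposes): the buyer can get 100 next round, worth 0.6 × 100 = 60 now, so the seller offers 60, keeping 190.
So by rejecting in round 1, the seller gets 190 next round, worth 0.6 × 190 = 114 now.
Offer 122 ≥ 114, so the seller accepts.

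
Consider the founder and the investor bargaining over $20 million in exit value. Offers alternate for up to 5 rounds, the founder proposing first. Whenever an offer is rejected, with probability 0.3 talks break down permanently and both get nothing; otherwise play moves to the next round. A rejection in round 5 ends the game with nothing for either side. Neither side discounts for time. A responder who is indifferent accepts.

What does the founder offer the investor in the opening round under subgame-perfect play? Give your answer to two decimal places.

Round 5 (the founder proposes): rejection yields 0 for the investor; the founder offers 0 and keeps 20.
Round 4 (the investor proposes): rejecting gives the founder an expected 0.7 × 20 = 14; the investor offers that and keeps 6.
Round 3 (the founder proposes): rejecting gives the investor an expected 0.7 × 6 = 4.2. The founder offers 4.2 and keeps 20 − 4.2 = 15.8.
Round 2 (the investor proposes): rejecting gives the founder an expected 0.7 × 15.8 = 11.06; the investor offers that and keeps 8.94.
Round 1 (the founder proposes): rejecting gives the investor an expected 0.7 × 8.94 = 6.258, so the founder offers 6.258, keeping 13.742.

6.26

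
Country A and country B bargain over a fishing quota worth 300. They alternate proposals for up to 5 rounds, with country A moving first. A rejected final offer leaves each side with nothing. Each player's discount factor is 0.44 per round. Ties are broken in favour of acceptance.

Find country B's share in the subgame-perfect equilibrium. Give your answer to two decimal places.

Round 5 (country A proposes): country B will accept anything ≥ 0, so country A offers 0 and keeps 300.
Round 4 (country B proposes): country A can get 300 next round, worth 0.44 × 300 = 132 now; country B offers that and keeps 168.
Round 3 (country A proposes): country B can get 168 next round, worth 0.44 × 168 = 73.92 now, so country A offers 73.92, keeping 226.08.
Round 2 (country B proposes): country A can get 226.08 next round, worth 0.44 × 226.08 = 99.4752 now; country B offers that and keeps 200.5248.
Round 1 (country A proposes): country B can get 200.5248 next round, worth 0.44 × 200.5248 = 88.230912 now, so country A offers 88.230912, keeping 211.769088.

88.23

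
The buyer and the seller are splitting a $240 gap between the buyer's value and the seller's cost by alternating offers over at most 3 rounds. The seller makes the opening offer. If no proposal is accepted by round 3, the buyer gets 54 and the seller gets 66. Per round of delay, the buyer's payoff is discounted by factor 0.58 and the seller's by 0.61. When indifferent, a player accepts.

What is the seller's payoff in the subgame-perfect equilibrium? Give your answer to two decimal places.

Round 3 (the seller proposes): the buyer gets 54 if talks fail, so the seller offers 54 and keeps 186.
Round 2 (the buyer proposes): the seller can get 186 next round, worth 0.61 × 186 = 113.46 now, so the buyer offers 113.46, keeping 126.54.
Round 1 (the seller proposes): the buyer can get 126.54 next round, worth 0.58 × 126.54 = 73.3932 now. The seller offers 73.3932 and keeps 240 − 73.3932 = 166.6068.

166.61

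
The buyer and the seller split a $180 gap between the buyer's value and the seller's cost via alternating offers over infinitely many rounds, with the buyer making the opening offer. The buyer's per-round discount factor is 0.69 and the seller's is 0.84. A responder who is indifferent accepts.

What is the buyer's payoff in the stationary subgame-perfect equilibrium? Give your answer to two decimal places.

68.51

Let x be the buyer's share when the buyer proposes and y be the seller's share when the seller proposes.
The seller accepts iff offered ≥ 0.84·y, so x = 180 − 0.84y. Symmetrically y = 180 − 0.69x.
Substituting: x = 180 − 0.84(180 − 0.69x), giving x(1 − 0.69·0.84) = 180(1 − 0.84).
So x = 180 × 0.16 / 0.4204 ≈ 68.5062, and the seller receives 180 − x ≈ 111.4938.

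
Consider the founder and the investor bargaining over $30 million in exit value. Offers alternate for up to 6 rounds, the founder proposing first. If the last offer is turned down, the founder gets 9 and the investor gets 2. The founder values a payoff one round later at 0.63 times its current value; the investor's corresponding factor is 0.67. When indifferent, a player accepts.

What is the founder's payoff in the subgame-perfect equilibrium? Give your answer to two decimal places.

By backward induction:
Round 6 (the investor proposes): the founder gets 9 if talks fail, so the investor offers 9 and keeps 21.
Round 5 (the founder proposes): the investor can get 21 next round, worth 0.67 × 21 = 14.07 now; the founder offers that and keeps 15.93.
Round 4 (the investor proposes): the founder can get 15.93 next round, worth 0.63 × 15.93 = 10.0359 now. The investor offers 10.0359 and keeps 30 − 10.0359 = 19.9641.
Round 3 (the founder proposes): the investor can get 19.9641 next round, worth 0.67 × 19.9641 = 13.375947 now. The founder offers 13.375947 and keeps 30 − 13.375947 = 16.624053.
Round 2 (the investor proposes): the founder can get 16.624053 next round, worth 0.63 × 16.624053 = 10.47315339 now; the investor offers that and keeps 19.52684661.
Round 1 (the founder proposes): the investor can get 19.52684661 next round, worth 0.67 × 19.52684661 = 13.0829872287 now; the founder offers that and keeps 16.9170127713.

16.92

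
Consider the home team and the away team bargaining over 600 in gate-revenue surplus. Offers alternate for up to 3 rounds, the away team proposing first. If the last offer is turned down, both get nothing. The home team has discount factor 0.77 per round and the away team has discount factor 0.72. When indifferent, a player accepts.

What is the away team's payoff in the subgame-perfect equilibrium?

Round 3 (the away team proposes): rejection yields 0 for the home team; the away team offers 0 and keeps 600.
Round 2 (the home team proposes): the away team can get 600 next round, worth 0.72 × 600 = 432 now, so the home team offers 432, keeping 168.
Round 1 (the away team proposes): the home team can get 168 next round, worth 0.77 × 168 = 129.36 now; the away team offers that and keeps 470.64.

470.64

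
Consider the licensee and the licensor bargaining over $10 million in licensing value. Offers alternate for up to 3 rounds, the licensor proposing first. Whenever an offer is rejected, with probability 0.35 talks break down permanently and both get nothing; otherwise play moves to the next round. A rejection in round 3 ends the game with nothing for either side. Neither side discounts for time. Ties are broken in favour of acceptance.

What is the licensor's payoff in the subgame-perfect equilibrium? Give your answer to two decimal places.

7.73

By backward induction:
Round 3 (the licensor proposes): rejection yields 0 for the licensee; the licensor offers 0 and keeps 10.
Round 2 (the licensee proposes): rejecting gives the licensor an expected 0.65 × 10 = 6.5. The licensee offers 6.5 and keeps 10 − 6.5 = 3.5.
Round 1 (the licensor proposes): rejecting gives the licensee an expected 0.65 × 3.5 = 2.275; the licensor offers that and keeps 7.725.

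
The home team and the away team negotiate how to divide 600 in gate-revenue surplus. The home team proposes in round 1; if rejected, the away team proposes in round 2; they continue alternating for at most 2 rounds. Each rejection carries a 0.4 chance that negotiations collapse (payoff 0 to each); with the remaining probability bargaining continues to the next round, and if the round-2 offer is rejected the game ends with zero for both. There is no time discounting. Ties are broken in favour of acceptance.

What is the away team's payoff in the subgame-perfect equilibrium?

By backward induction:
Round 2 (the away team proposes): rejection yields 0 for the home team; the away team offers 0 and keeps 600.
Round 1 (the home team proposes): rejecting gives the away team an expected 0.6 × 600 = 360; the home team offers that and keeps 240.

360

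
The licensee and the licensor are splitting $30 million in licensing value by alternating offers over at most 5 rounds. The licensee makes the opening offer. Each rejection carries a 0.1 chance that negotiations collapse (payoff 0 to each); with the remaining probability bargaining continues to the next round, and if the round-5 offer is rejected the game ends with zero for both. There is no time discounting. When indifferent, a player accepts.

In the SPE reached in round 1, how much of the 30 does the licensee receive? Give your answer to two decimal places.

25.11

Round 5 (the licensee proposes): rejection yields 0 for the licensor; the licensee offers 0 and keeps 30.
Round 4 (the licensor proposes): rejecting gives the licensee an expected 0.9 × 30 = 27; the licensor offers that and keeps 3.
Round 3 (the licensee proposes): rejecting gives the licensor an expected 0.9 × 3 = 2.7. The licensee offers 2.7 and keeps 30 − 2.7 = 27.3.
Round 2 (the licensor proposes): rejecting gives the licensee an expected 0.9 × 27.3 = 24.57; the licensor offers that and keeps 5.43.
Round 1 (the licensee proposes): rejecting gives the licensor an expected 0.9 × 5.43 = 4.887. The licensee offers 4.887 and keeps 30 − 4.887 = 25.113.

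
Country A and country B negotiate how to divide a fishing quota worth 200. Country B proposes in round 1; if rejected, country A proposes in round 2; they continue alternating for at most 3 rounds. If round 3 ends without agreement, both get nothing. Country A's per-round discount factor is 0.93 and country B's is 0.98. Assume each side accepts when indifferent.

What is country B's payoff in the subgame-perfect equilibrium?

Round 3 (country B proposes): rejection yields 0 for country A; country B offers 0 and keeps 200.
Round 2 (country A proposes): country B can get 200 next round, worth 0.98 × 200 = 196 now. Country A offers 196 and keeps 200 − 196 = 4.
Round 1 (country B proposes): country A can get 4 next round, worth 0.93 × 4 = 3.72 now; country B offers that and keeps 196.28.

196.28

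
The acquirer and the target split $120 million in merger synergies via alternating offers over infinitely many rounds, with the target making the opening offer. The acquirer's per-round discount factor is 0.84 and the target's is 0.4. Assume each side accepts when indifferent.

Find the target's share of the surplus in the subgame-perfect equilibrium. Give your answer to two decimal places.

Let x be the target's share when the target proposes and y be the acquirer's share when the acquirer proposes.
The acquirer accepts iff offered ≥ 0.84·y, so x = 120 − 0.84y. Symmetrically y = 120 − 0.4x.
Substituting: x = 120 − 0.84(120 − 0.4x), giving x(1 − 0.4·0.84) = 120(1 − 0.84).
So x = 120 × 0.16 / 0.664 ≈ 28.9157, and the acquirer receives 120 − x ≈ 91.0843.

28.92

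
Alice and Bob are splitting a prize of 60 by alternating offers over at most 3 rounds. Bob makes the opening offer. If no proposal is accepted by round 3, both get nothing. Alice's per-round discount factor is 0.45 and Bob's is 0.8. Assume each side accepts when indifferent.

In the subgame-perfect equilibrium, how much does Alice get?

By backward induction:
Round 3 (Bob proposes): Alice will accept anything ≥ 0, so Bob offers 0 and keeps 60.
Round 2 (Alice proposes): Bob can get 60 next round, worth 0.8 × 60 = 48 now; Alice offers that and keeps 12.
Round 1 (Bob proposes): Alice can get 12 next round, worth 0.45 × 12 = 5.4 now, so Bob offers 5.4, keeping 54.6.

5.4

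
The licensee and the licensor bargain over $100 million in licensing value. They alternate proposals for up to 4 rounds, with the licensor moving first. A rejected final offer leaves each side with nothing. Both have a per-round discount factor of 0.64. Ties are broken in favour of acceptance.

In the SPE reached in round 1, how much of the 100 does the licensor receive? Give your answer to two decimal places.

50.75

Round 4 (the licensee proposes): rejection yields 0 for the licensor; the licensee offers 0 and keeps 100.
Round 3 (the licensor proposes): the licensee can get 100 next round, worth 0.64 × 100 = 64 now, so the licensor offers 64, keeping 36.
Round 2 (the licensee proposes): the licensor can get 36 next round, worth 0.64 × 36 = 23.04 now. The licensee offers 23.04 and keeps 100 − 23.04 = 76.96.
Round 1 (the licensor proposes): the licensee can get 76.96 next round, worth 0.64 × 76.96 = 49.2544 now. The licensor offers 49.2544 and keeps 100 − 49.2544 = 50.7456.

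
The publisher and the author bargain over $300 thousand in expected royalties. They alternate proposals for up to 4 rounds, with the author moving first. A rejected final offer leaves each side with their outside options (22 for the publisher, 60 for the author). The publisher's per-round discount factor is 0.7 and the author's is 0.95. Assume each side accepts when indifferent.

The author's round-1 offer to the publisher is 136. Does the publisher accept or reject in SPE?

Accept

Round 4 (the publisher proposes): the author gets 60 if talks fail, so the publisher offers 60 and keeps 240.
Round 3 (the author proposes): the publisher can get 240 next round, worth 0.7 × 240 = 168 now; the author offers that and keeps 132.
Round 2 (the publisher proposes): the author can get 132 next round, worth 0.95 × 132 = 125.4 now. The publisher offers 125.4 and keeps 300 − 125.4 = 174.6.
So by rejecting in round 1, the publisher gets 174.6 next round, worth 0.7 × 174.6 = 122.22 now.
Offer 136 ≥ 122.22, so the publisher accepts.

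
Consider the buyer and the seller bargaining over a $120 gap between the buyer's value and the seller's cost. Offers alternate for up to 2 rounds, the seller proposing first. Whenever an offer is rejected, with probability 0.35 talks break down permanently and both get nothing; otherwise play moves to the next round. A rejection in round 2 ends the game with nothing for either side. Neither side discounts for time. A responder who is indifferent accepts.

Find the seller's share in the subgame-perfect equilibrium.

Round 2 (the buyer proposes): the seller will accept anything ≥ 0, so the buyer offers 0 and keeps 120.
Round 1 (the seller proposes): rejecting gives the buyer an expected 0.65 × 120 = 78; the seller offers that and keeps 42.

42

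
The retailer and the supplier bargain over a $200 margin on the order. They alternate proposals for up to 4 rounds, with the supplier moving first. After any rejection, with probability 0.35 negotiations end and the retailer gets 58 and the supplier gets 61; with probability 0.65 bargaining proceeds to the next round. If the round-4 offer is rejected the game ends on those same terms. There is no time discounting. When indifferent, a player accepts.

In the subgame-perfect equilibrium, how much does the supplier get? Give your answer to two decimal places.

By backward induction:
Round 4 (the retailer proposes): the supplier gets 61 if talks fail, so the retailer offers 61 and keeps 139.
Round 3 (the supplier proposes): rejecting gives the retailer an expected 0.65 × 139 + 0.35 × 58 = 110.65. The supplier offers 110.65 and keeps 200 − 110.65 = 89.35.
Round 2 (the retailer proposes): rejecting gives the supplier an expected 0.65 × 89.35 + 0.35 × 61 = 79.4275, so the retailer offers 79.4275, keeping 120.5725.
Round 1 (the supplier proposes): rejecting gives the retailer an expected 0.65 × 120.5725 + 0.35 × 58 = 98.672125; the supplier offers that and keeps 101.327875.

101.33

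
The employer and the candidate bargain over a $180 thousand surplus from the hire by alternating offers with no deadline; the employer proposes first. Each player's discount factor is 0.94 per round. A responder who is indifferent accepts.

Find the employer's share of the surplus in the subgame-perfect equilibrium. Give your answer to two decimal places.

When the employer proposes, the candidate accepts any offer worth at least 0.94 times what the candidate would get by proposing next round; and vice versa.
This gives x = 180 − 0.94y and y = 180 − 0.94x, where x and y are each side's share when it proposes.
Hence (1 − 0.94·0.94)x = 180(1 − 0.94), i.e. 0.1164·x = 10.8.
x ≈ 92.7835; the candidate's share is 180 − x ≈ 87.2165.

92.78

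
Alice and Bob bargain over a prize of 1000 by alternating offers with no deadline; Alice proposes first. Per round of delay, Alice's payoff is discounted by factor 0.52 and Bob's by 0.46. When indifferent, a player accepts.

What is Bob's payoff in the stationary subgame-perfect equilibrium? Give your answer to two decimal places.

Let x be Alice's share when Alice proposes and y be Bob's share when Bob proposes.
Bob accepts iff offered ≥ 0.46·y, so x = 1000 − 0.46y. Symmetrically y = 1000 − 0.52x.
Substituting: x = 1000 − 0.46(1000 − 0.52x), giving x(1 − 0.52·0.46) = 1000(1 − 0.46).
So x = 1000 × 0.54 / 0.7608 ≈ 709.7792, and Bob receives 1000 − x ≈ 290.2208.

290.22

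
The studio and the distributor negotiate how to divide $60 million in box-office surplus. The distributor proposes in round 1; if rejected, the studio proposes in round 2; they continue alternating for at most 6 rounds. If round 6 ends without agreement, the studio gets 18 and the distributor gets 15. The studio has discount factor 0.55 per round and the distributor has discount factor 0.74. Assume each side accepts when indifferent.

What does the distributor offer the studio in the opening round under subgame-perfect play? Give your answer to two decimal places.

16.17

Round 6 (the studio proposes): the distributor gets 15 if talks fail, so the studio offers 15 and keeps 45.
Round 5 (the distributor proposes): the studio can get 45 next round, worth 0.55 × 45 = 24.75 now; the distributor offers that and keeps 35.25.
Round 4 (the studio proposes): the distributor can get 35.25 next round, worth 0.74 × 35.25 = 26.085 now. The studio offers 26.085 and keeps 60 − 26.085 = 33.915.
Round 3 (the distributor proposes): the studio can get 33.915 next round, worth 0.55 × 33.915 = 18.65325 now; the distributor offers that and keeps 41.34675.
Round 2 (the studio proposes): the distributor can get 41.34675 next round, worth 0.74 × 41.34675 = 30.596595 now, so the studio offers 30.596595, keeping 29.403405.
Round 1 (the distributor proposes): the studio can get 29.403405 next round, worth 0.55 × 29.403405 = 16.17187275 now. The distributor offers 16.17187275 and keeps 60 − 16.17187275 = 43.82812725.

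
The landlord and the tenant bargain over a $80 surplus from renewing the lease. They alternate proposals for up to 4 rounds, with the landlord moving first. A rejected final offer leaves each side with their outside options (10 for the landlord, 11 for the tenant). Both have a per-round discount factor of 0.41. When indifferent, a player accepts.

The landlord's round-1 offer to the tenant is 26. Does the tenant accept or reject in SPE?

Accept

Round 4 (the tenant proposes): the landlord gets 10 if talks fail, so the tenant offers 10 and keeps 70.
Round 3 (the landlord proposes): the tenant can get 70 next round, worth 0.41 × 70 = 28.7 now. The landlord offers 28.7 and keeps 80 − 28.7 = 51.3.
Round 2 (the tenant proposes): the landlord can get 51.3 next round, worth 0.41 × 51.3 = 21.033 now, so the tenant offers 21.033, keeping 58.967.
So by rejecting in round 1, the tenant gets 58.967 next round, worth 0.41 × 58.967 = 24.17647 now.
Offer 26 ≥ 24.17647, so the tenant accepts.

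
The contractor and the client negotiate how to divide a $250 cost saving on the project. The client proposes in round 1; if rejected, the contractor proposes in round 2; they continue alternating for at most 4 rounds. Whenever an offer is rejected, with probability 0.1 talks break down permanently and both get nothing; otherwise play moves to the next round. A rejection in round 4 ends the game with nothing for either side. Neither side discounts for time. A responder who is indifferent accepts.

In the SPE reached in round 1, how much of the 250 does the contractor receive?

Round 4 (the contractor proposes): rejection yields 0 for the client; the contractor offers 0 and keeps 250.
Round 3 (the client proposes): rejecting gives the contractor an expected 0.9 × 250 = 225; the client offers that and keeps 25.
Round 2 (the contractor proposes): rejecting gives the client an expected 0.9 × 25 = 22.5, so the contractor offers 22.5, keeping 227.5.
Round 1 (the client proposes): rejecting gives the contractor an expected 0.9 × 227.5 = 204.75, so the client offers 204.75, keeping 45.25.

204.75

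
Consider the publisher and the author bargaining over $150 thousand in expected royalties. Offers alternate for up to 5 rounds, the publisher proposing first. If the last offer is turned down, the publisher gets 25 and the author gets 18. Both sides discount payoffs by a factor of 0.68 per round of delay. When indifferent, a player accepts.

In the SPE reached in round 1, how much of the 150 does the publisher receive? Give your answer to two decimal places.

Round 5 (the publisher proposes): the author gets 18 if talks fail, so the publisher offers 18 and keeps 132.
Round 4 (the author proposes): the publisher can get 132 next round, worth 0.68 × 132 = 89.76 now, so the author offers 89.76, keeping 60.24.
Round 3 (the publisher proposes): the author can get 60.24 next round, worth 0.68 × 60.24 = 40.9632 now; the publisher offers that and keeps 109.0368.
Round 2 (the author proposes): the publisher can get 109.0368 next round, worth 0.68 × 109.0368 = 74.145024 now, so the author offers 74.145024, keeping 75.854976.
Round 1 (the publisher proposes): the author can get 75.854976 next round, worth 0.68 × 75.854976 = 51.58138368 now; the publisher offers that and keeps 98.41861632.

98.42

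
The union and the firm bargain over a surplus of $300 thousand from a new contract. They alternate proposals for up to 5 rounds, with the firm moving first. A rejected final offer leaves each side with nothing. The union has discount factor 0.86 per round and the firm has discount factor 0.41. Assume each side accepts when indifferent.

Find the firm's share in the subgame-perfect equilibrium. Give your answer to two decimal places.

94.11

Round 5 (the firm proposes): rejection yields 0 for the union; the firm offers 0 and keeps 300.
Round 4 (the union proposes): the firm can get 300 next round, worth 0.41 × 300 = 123 now, so the union offers 123, keeping 177.
Round 3 (the firm proposes): the union can get 177 next round, worth 0.86 × 177 = 152.22 now, so the firm offers 152.22, keeping 147.78.
Round 2 (the union proposes): the firm can get 147.78 next round, worth 0.41 × 147.78 = 60.5898 now. The union offers 60.5898 and keeps 300 − 60.5898 = 239.4102.
Round 1 (the firm proposes): the union can get 239.4102 next round, worth 0.86 × 239.4102 = 205.892772 now; the firm offers that and keeps 94.107228.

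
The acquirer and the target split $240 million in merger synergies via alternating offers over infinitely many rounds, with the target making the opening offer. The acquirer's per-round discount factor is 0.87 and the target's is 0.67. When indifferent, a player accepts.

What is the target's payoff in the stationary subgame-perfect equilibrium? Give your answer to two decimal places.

74.80

When the target proposes, the acquirer accepts any offer worth at least 0.87 times what the acquirer would get by proposing next round; and vice versa.
This gives x = 240 − 0.87y and y = 240 − 0.67x, where x and y are each side's share when it proposes.
Hence (1 − 0.87·0.67)x = 240(1 − 0.87), i.e. 0.4171·x = 31.2.
x ≈ 74.8022; the acquirer's share is 240 − x ≈ 165.1978.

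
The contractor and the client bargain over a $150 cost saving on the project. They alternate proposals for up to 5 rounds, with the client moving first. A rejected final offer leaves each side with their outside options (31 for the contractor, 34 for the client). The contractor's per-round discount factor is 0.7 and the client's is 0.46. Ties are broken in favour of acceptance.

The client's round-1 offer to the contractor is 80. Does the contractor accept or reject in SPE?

Accept

Round 5 (the client proposes): the contractor gets 31 if talks fail, so the client offers 31 and keeps 119.
Round 4 (the contractor proposes): the client can get 119 next round, worth 0.46 × 119 = 54.74 now. The contractor offers 54.74 and keeps 150 − 54.74 = 95.26.
Round 3 (the client proposes): the contractor can get 95.26 next round, worth 0.7 × 95.26 = 66.682 now; the client offers that and keeps 83.318.
Round 2 (the contractor proposes): the client can get 83.318 next round, worth 0.46 × 83.318 = 38.32628 now, so the contractor offers 38.32628, keeping 111.67372.
So by rejecting in round 1, the contractor gets 111.67372 next round, worth 0.7 × 111.67372 = 78.171604 now.
Offer 80 ≥ 78.171604, so the contractor accepts.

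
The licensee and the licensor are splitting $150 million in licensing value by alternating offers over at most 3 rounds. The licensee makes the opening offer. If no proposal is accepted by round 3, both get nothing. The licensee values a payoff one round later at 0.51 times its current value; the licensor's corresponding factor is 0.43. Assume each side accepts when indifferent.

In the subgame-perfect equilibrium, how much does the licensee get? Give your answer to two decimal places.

118.40

Round 3 (the licensee proposes): rejection yields 0 for the licensor; the licensee offers 0 and keeps 150.
Round 2 (the licensor proposes): the licensee can get 150 next round, worth 0.51 × 150 = 76.5 now. The licensor offers 76.5 and keeps 150 − 76.5 = 73.5.
Round 1 (the licensee proposes): the licensor can get 73.5 next round, worth 0.43 × 73.5 = 31.605 now, so the licensee offers 31.605, keeping 118.395.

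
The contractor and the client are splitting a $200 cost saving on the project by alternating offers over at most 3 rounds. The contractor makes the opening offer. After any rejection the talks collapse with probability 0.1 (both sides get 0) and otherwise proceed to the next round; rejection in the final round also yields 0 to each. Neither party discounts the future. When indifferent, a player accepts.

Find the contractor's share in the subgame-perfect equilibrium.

Round 3 (the contractor proposes): the client will accept anything ≥ 0, so the contractor offers 0 and keeps 200.
Round 2 (the client proposes): rejecting gives the contractor an expected 0.9 × 200 = 180; the client offers that and keeps 20.
Round 1 (the contractor proposes): rejecting gives the client an expected 0.9 × 20 = 18; the contractor offers that and keeps 182.

182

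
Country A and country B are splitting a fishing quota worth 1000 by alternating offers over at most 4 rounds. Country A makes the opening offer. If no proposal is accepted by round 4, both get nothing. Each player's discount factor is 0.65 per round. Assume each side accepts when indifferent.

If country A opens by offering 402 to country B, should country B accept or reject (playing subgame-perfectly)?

Reject

Round 4 (country B proposes): rejection yields 0 for country A; country B offers 0 and keeps 1000.
Round 3 (country A proposes): country B can get 1000 next round, worth 0.65 × 1000 = 650 now. Country A offers 650 and keeps 1000 − 650 = 350.
Round 2 (country B proposes): country A can get 350 next round, worth 0.65 × 350 = 227.5 now, so country B offers 227.5, keeping 772.5.
So by rejecting in round 1, country B gets 772.5 next round, worth 0.65 × 772.5 = 502.125 now.
Offer 402 < 502.125, so country B rejects.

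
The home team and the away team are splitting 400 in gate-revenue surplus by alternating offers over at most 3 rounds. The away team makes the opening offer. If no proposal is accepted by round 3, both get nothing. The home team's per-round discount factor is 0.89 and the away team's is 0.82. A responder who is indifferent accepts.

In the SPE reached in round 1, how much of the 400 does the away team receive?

335.92

Round 3 (the away team proposes): rejection yields 0 for the home team; the away team offers 0 and keeps 400.
Round 2 (the home team proposes): the away team can get 400 next round, worth 0.82 × 400 = 328 now. The home team offers 328 and keeps 400 − 328 = 72.
Round 1 (the away team proposes): the home team can get 72 next round, worth 0.89 × 72 = 64.08 now. The away team offers 64.08 and keeps 400 − 64.08 = 335.92.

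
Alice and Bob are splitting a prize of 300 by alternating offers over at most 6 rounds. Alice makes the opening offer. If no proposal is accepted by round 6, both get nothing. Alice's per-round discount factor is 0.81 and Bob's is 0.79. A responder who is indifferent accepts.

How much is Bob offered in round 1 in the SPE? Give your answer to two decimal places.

Solve by backward induction from round 6.
Round 6 (Bob proposes): rejection yields 0 for Alice; Bob offers 0 and keeps 300.
Round 5 (Alice proposes): Bob can get 300 next round, worth 0.79 × 300 = 237 now. Alice offers 237 and keeps 300 − 237 = 63.
Round 4 (Bob proposes): Alice can get 63 next round, worth 0.81 × 63 = 51.03 now; Bob offers that and keeps 248.97.
Round 3 (Alice proposes): Bob can get 248.97 next round, worth 0.79 × 248.97 = 196.6863 now; Alice offers that and keeps 103.3137.
Round 2 (Bob proposes): Alice can get 103.3137 next round, worth 0.81 × 103.3137 = 83.684097 now; Bob offers that and keeps 216.315903.
Round 1 (Alice proposes): Bob can get 216.315903 next round, worth 0.79 × 216.315903 = 170.88956337 now. Alice offers 170.88956337 and keeps 300 − 170.88956337 = 129.11043663.

170.89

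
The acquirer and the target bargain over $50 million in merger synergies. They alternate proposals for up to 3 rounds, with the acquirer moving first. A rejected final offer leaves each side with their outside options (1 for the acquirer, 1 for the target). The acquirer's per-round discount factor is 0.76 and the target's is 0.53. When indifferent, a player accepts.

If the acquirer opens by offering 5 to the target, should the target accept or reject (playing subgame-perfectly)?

Round 3 (the acquirer proposes): the target gets 1 if talks fail, so the acquirer offers 1 and keeps 49.
Round 2 (the target proposes): the acquirer can get 49 next round, worth 0.76 × 49 = 37.24 now. The target offers 37.24 and keeps 50 − 37.24 = 12.76.
So by rejecting in round 1, the target gets 12.76 next round, worth 0.53 × 12.76 = 6.7628 now.
Offer 5 < 6.7628, so the target rejects.

Reject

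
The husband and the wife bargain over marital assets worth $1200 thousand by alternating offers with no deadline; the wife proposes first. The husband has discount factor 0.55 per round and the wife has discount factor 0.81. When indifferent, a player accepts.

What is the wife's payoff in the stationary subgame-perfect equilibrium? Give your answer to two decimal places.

When the wife proposes, the husband accepts any offer worth at least 0.55 times what the husband would get by proposing next round; and vice versa.
This gives x = 1200 − 0.55y and y = 1200 − 0.81x, where x and y are each side's share when it proposes.
Hence (1 − 0.55·0.81)x = 1200(1 − 0.55), i.e. 0.5545·x = 540.
x ≈ 973.8503; the husband's share is 1200 − x ≈ 226.1497.

973.85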